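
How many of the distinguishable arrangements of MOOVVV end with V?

30

Fix V in the last position and arrange the remaining 5 letters.
Those 5 letters have O appearing twice and V appearing twice, giving (5)!/(2!·2!) = 30.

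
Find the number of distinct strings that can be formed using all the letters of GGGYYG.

The 6 letters of GGGYYG have repeats: G appearing 4 times and Y appearing twice.
So there are 6! / (4!·2!) = 15 distinguishable arrangements.

15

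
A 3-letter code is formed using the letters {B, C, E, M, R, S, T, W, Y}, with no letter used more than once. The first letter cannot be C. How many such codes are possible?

The first letter has 9−1 = 8 choices (anything except C).
The remaining 2 letters are filled from the other 8 symbols without repetition: 8 × 7 = 56.
Total: 8 × 56 = 448.

448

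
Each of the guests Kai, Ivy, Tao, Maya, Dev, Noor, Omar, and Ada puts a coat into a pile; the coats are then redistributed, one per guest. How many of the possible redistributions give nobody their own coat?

Let Aᵢ be the assignments in which guest i gets their own coat. We want the size of the complement of A₁∪…∪A_8.
By inclusion–exclusion this is Σ_{j=0}^{8} (−1)^j C(8,j)·(8−j)!.
Computing: 40320 − 40320 + 20160 − 6720 + 1680 − 336 + 56 − 8 + 1 = 14833.

14833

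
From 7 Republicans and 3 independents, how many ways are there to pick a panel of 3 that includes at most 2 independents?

119

Split by how many independents are chosen (0 through 2).
Sum: C(3,0)·C(7,3) + C(3,1)·C(7,2) + C(3,2)·C(7,1) = 35 + 63 + 21 = 119.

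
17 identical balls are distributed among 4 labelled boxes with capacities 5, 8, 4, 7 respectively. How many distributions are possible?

106

By stars and bars, unrestricted non-negative solutions to x_1+…+x_4 = 17 number C(17+3,3) = 1140.
Subtract solutions that violate a single cap (substitute x_i' = x_i − (cap_i+1)): x_1 ≥ 6 gives C(14,3) = 364; x_2 ≥ 9 gives C(11,3) = 165; x_3 ≥ 5 gives C(15,3) = 455; x_4 ≥ 8 gives C(12,3) = 220. Together 1204.
Add back pairs where two caps are both exceeded: 10 + 84 + 20 + 20 + 1 + 35 = 170.
By inclusion–exclusion the count is 1140 − 1204 + 170 = 106.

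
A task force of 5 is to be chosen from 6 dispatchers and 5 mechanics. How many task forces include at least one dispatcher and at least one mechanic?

455

Total 5-person selections from all 11: C(11,5) = 462.
Selections missing a whole group: no dispatchers → C(5,5) = 1; no mechanics → C(6,5) = 6.
Both groups omitted at once is impossible, so 462 − 7 = 455.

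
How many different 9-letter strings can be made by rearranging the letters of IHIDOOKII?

7560

The 9 letters of IHIDOOKII have repeats: I appearing 4 times and O appearing twice.
The number of distinct arrangements is 9!/(4!·2!) = 362880/48 = 7560.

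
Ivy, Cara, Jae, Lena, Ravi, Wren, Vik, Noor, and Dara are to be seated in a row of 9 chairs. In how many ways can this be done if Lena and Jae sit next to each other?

80640

Place the 7 others and the Lena-Jae pair as 8 objects in a line; the pair has 2 internal arrangements.
That gives 2 × 8! = 2 × 40320 = 80640.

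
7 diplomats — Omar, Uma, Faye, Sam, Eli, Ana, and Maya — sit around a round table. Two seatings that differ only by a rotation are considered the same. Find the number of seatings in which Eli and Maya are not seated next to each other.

480

All circular seatings of 7 people number (6)! = 720.
Those with Eli next to Maya: fuse the pair into one unit and seat 6 units around a circle — 2·(5)! = 240.
Subtracting, 720 − 240 = 480.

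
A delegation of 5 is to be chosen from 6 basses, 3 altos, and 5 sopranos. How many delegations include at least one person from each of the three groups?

1365

With no constraint there are C(14,5) = 2002 possible selections.
Selections missing a whole group: no basses → C(8,5) = 56; no altos → C(11,5) = 462; no sopranos → C(9,5) = 126.
Add back selections omitting two groups (i.e. drawn from a single group): C(6,5) + C(3,5) + C(5,5) = 7.
By inclusion–exclusion: 2002 − 644 + 7 = 1365.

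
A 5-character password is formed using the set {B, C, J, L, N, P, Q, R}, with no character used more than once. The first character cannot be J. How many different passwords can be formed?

The first character has 8−1 = 7 choices (anything except J).
The remaining 4 characters are filled from the other 7 symbols without repetition: 7 × 6 × 5 × 4 = 840.
Total: 7 × 840 = 5880.

5880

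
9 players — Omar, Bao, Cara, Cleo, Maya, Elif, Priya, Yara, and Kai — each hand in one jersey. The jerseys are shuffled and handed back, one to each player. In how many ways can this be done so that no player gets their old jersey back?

This is the derangement count D_9: permutations of 9 items with no fixed point.
By inclusion–exclusion this is Σ_{j=0}^{9} (−1)^j C(9,j)·(9−j)!.
Computing: 362880 − 362880 + 181440 − 60480 + 15120 − 3024 + 504 − 72 + 9 − 1 = 133496.

133496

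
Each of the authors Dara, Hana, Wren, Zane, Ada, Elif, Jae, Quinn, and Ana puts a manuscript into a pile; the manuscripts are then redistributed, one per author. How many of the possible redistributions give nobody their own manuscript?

This is the derangement count D_9: permutations of 9 items with no fixed point.
By inclusion–exclusion this is Σ_{j=0}^{9} (−1)^j C(9,j)·(9−j)!.
Computing: 362880 − 362880 + 181440 − 60480 + 15120 − 3024 + 504 − 72 + 9 − 1 = 133496.

133496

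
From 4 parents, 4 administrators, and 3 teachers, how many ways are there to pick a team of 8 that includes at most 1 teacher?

25

Split by how many teachers are chosen (0 through 1).
Sum: C(3,0)·C(8,8) + C(3,1)·C(8,7) = 1 + 24 = 25.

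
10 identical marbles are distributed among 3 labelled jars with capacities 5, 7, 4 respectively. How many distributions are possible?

24

Without the upper bounds there are C(12,2) = 66 ways to split 10 among 3 jars.
Subtract solutions that violate a single cap (substitute x_i' = x_i − (cap_i+1)): x_1 ≥ 6 gives C(6,2) = 15; x_2 ≥ 8 gives C(4,2) = 6; x_3 ≥ 5 gives C(7,2) = 21. Together 42.
No two caps can be exceeded simultaneously, so the pair terms are all 0.
By inclusion–exclusion the count is 66 − 42 + 0 = 24.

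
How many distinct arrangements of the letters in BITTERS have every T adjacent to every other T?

720

Treat the 2 copies of T as a single block. The multiset to arrange is then {TT, B, E, I, R, S}, 6 items in all.
All 6 items are distinct, so there are (6)! = 720 arrangements.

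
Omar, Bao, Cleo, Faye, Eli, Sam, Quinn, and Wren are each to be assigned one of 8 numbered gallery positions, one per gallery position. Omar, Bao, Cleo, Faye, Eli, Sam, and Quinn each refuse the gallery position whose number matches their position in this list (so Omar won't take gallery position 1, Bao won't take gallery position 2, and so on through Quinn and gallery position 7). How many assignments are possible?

Let Aᵢ (for 1 ≤ i ≤ 7) be the placements that put person i in their forbidden gallery position. Any j of these fix j positions, leaving (8−j)! ways to fill the rest, and there are C(7,j) ways to pick which j.
By inclusion–exclusion, the number of valid placements is Σ_{j=0}^{7} (−1)^j C(7,j)·(8−j)!.
Computing: 40320 − 35280 + 15120 − 4200 + 840 − 126 + 14 − 1 = 16687.

16687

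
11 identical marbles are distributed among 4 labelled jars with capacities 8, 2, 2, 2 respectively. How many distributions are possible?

Without the upper bounds there are C(14,3) = 364 ways to split 11 among 4 jars.
Subtract solutions that violate a single cap (substitute x_i' = x_i − (cap_i+1)): x_1 ≥ 9 gives C(5,3) = 10; x_2 ≥ 3 gives C(11,3) = 165; x_3 ≥ 3 gives C(11,3) = 165; x_4 ≥ 3 gives C(11,3) = 165. Together 505.
Add back pairs where two caps are both exceeded: 0 + 0 + 0 + 56 + 56 + 56 = 168.
Subtract triples: 0 + 0 + 0 + 10 = 10.
By inclusion–exclusion the count is 364 − 505 + 168 − 10 = 17.

17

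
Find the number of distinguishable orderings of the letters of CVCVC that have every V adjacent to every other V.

Treat the 2 copies of V as a single block. The multiset to arrange is then {VV, C, C, C}, 4 items in all.
That gives (4)!/(3!) = 4 arrangements.

4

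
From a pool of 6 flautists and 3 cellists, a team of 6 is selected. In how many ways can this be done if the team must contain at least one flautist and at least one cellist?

83

Total 6-person selections from all 9: C(9,6) = 84.
Selections missing a whole group: no flautists → C(3,6) = 0; no cellists → C(6,6) = 1.
Both groups omitted at once is impossible, so 84 − 1 = 83.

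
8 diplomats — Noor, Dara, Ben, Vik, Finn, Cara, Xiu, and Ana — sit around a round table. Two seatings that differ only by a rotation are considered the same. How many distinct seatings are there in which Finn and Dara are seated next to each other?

1440

Treat {Finn, Dara} as one unit (2 internal orders) and seat the resulting 7 units around the table: (6)! circular arrangements.
So 2 × (6)! = 2 × 720 = 1440.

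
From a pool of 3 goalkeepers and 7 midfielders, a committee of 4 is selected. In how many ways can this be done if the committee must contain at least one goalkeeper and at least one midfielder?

175

Unrestricted: C(10,4) = 210 ways to pick any 4 of the 10.
Subtract selections that omit an entire group: no goalkeepers → C(7,4) = 35; no midfielders → C(3,4) = 0.
Both groups omitted at once is impossible, so 210 − 35 = 175.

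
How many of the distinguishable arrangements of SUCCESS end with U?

60

Fix U in the last position and arrange the remaining 6 letters.
Those 6 letters have C appearing twice and S appearing 3 times, giving (6)!/(3!·2!) = 60.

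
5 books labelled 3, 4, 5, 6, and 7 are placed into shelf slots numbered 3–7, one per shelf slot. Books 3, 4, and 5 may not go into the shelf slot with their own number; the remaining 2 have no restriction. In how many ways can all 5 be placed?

Let Aᵢ (for i ∈ {3, 4, 5}) be the placements that put book i in its forbidden shelf slot. Any j of these fix j positions, leaving (5−j)! ways to fill the rest, and there are C(3,j) ways to pick which j.
By inclusion–exclusion, the number of valid placements is Σ_{j=0}^{3} (−1)^j C(3,j)·(5−j)!.
Computing: 120 − 72 + 18 − 2 = 64.

64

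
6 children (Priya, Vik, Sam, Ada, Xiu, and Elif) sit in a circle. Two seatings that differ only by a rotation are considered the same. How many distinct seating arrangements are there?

120

Around a circle, 6 distinct people have 6!/6 = (5)! = 120 rotationally distinct seatings.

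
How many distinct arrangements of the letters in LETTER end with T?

With the last slot taken by T, it remains to arrange the other 5 letters (LETER).
Those 5 letters have E appearing twice, giving (5)!/(2!) = 60.

60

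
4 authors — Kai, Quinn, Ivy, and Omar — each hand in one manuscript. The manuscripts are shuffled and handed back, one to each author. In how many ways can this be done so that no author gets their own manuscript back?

9

This is the derangement count D_4: permutations of 4 items with no fixed point.
By inclusion–exclusion this is Σ_{j=0}^{4} (−1)^j C(4,j)·(4−j)!.
Computing: 24 − 24 + 12 − 4 + 1 = 9.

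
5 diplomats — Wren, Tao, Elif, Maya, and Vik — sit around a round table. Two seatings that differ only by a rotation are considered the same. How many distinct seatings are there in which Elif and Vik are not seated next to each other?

Without the restriction there are (4)! = 24 seatings.
Those with Elif next to Vik: fuse the pair into one unit and seat 4 units around a circle — 2·(3)! = 12.
Subtracting, 24 − 12 = 12.

12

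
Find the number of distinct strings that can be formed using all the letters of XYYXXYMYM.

1260

The 9 letters of XYYXXYMYM have repeats: M appearing twice, X appearing 3 times, and Y appearing 4 times.
The number of distinct arrangements is 9!/(4!·3!·2!) = 362880/288 = 1260.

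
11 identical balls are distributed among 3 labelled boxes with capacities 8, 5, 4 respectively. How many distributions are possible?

24

Ignoring the caps, the number of non-negative solutions to x_1+…+x_3 = 11 is C(13,2) = 78.
Subtract solutions that violate a single cap (substitute x_i' = x_i − (cap_i+1)): x_1 ≥ 9 gives C(4,2) = 6; x_2 ≥ 6 gives C(7,2) = 21; x_3 ≥ 5 gives C(8,2) = 28. Together 55.
Add back pairs where two caps are both exceeded: 0 + 0 + 1 = 1.
By inclusion–exclusion the count is 78 − 55 + 1 = 24.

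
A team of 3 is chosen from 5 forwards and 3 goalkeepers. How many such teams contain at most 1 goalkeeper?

40

Split by how many goalkeepers are chosen (0 through 1).
Sum: C(3,0)·C(5,3) + C(3,1)·C(5,2) = 10 + 30 = 40.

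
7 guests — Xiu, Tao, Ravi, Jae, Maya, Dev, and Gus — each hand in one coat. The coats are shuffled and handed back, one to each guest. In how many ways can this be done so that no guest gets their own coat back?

This is the derangement count D_7: permutations of 7 items with no fixed point.
By inclusion–exclusion this is Σ_{j=0}^{7} (−1)^j C(7,j)·(7−j)!.
Computing: 5040 − 5040 + 2520 − 840 + 210 − 42 + 7 − 1 = 1854.

1854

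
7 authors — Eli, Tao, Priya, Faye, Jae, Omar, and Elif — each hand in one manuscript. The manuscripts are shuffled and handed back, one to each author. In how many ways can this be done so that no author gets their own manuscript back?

Let Aᵢ be the assignments in which author i gets their own manuscript. We want the size of the complement of A₁∪…∪A_7.
By inclusion–exclusion this is Σ_{j=0}^{7} (−1)^j C(7,j)·(7−j)!.
Computing: 5040 − 5040 + 2520 − 840 + 210 − 42 + 7 − 1 = 1854.

1854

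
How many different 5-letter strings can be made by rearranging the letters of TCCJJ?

TCCJJ has 5 letters with C appearing twice and J appearing twice.
So there are 5! / (2!·2!) = 30 distinguishable arrangements.

30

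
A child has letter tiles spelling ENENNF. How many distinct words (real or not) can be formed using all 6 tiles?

60

The 6 letters of ENENNF have repeats: E appearing twice and N appearing 3 times.
Dividing 6! = 720 by 3!·2! = 12 for the repeated letters gives 60.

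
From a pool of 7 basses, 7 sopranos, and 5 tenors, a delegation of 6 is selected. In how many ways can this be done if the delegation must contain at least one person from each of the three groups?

22295

Unrestricted: C(19,6) = 27132 ways to pick any 6 of the 19.
Selections missing a whole group: no basses → C(12,6) = 924; no sopranos → C(12,6) = 924; no tenors → C(14,6) = 3003.
Add back selections omitting two groups (i.e. drawn from a single group): C(7,6) + C(7,6) + C(5,6) = 14.
By inclusion–exclusion: 27132 − 4851 + 14 = 22295.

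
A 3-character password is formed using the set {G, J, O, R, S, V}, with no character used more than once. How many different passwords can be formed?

Choose and order 3 of the 6 symbols: the first character has 6 options, the next 5, then 4.
6 × 5 × 4 = 120.

120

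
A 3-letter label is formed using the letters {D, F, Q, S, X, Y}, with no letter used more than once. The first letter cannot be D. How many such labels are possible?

100

The first letter has 6−1 = 5 choices (anything except D).
The remaining 2 letters are filled from the other 5 symbols without repetition: 5 × 4 = 20.
Total: 5 × 20 = 100.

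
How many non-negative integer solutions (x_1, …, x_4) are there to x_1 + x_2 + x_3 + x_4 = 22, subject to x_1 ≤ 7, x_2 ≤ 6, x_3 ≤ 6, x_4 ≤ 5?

10

Without the upper bounds there are C(25,3) = 2300 ways to split 22 among 4 variables.
Subtract solutions that violate a single cap (substitute x_i' = x_i − (cap_i+1)): x_1 ≥ 8 gives C(17,3) = 680; x_2 ≥ 7 gives C(18,3) = 816; x_3 ≥ 7 gives C(18,3) = 816; x_4 ≥ 6 gives C(19,3) = 969. Together 3281.
Add back pairs where two caps are both exceeded: 120 + 120 + 165 + 165 + 220 + 220 = 1010.
Subtract triples: 1 + 4 + 4 + 10 = 19.
By inclusion–exclusion the count is 2300 − 3281 + 1010 − 19 = 10.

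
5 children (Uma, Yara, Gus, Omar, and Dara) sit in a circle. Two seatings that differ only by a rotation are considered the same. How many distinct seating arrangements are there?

Fix one person's seat to break rotational symmetry; the remaining 4 people can be arranged in (4)! = 24 ways.

24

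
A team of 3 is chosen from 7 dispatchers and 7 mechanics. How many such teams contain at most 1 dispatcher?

182

Split by how many dispatchers are chosen (0 through 1).
Sum: C(7,0)·C(7,3) + C(7,1)·C(7,2) = 35 + 147 = 182.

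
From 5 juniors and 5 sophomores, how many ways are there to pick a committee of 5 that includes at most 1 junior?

26

Split by how many juniors are chosen (0 through 1).
Sum: C(5,0)·C(5,5) + C(5,1)·C(5,4) = 1 + 25 = 26.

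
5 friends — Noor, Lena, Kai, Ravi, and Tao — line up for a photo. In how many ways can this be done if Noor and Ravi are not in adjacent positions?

There are 5! = 120 arrangements in all. If Noor and Ravi are adjacent, merging them into one block gives 2·(4)! = 48 arrangements.
So 120 − 48 = 72 arrangements keep them apart.

72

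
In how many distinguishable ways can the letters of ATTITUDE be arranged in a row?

6720

Letter multiplicities in ATTITUDE: A×1, D×1, E×1, I×1, T×3, U×1.
So there are 8! / (3!) = 6720 distinguishable arrangements.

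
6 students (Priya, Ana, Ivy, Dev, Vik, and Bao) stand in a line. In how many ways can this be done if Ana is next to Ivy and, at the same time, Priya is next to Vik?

96

Treat {Ana,Ivy} as one block (2 orders) and {Priya,Vik} as another (2 orders).
That leaves 4 units to arrange: 2 × 2 × 4! = 4 × 24 = 96.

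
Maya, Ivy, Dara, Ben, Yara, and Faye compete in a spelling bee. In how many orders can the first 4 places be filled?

360

There are 6 choices for 1st place, 5 for 2nd, and so on down to 3 for position 4.
That gives 6 × 5 × 4 × 3 = 360.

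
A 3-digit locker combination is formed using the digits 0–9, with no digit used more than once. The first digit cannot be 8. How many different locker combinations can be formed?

The first digit has 10−1 = 9 choices (anything except 8).
The remaining 2 digits are filled from the other 9 symbols without repetition: 9 × 8 = 72.
Total: 9 × 72 = 648.

648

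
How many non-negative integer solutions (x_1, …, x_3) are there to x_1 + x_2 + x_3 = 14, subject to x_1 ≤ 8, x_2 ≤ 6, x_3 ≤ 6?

By stars and bars, unrestricted non-negative solutions to x_1+…+x_3 = 14 number C(14+2,2) = 120.
Subtract solutions that violate a single cap (substitute x_i' = x_i − (cap_i+1)): x_1 ≥ 9 gives C(7,2) = 21; x_2 ≥ 7 gives C(9,2) = 36; x_3 ≥ 7 gives C(9,2) = 36. Together 93.
Add back pairs where two caps are both exceeded: 0 + 0 + 1 = 1.
By inclusion–exclusion the count is 120 − 93 + 1 = 28.

28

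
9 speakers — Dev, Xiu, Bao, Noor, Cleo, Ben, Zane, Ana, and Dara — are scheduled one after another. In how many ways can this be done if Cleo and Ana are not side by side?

Of the 9! = 362880 arrangements, those with Cleo and Ana adjacent number 2 × 8! = 80640 (treat the pair as a block with 2 internal orders).
So 362880 − 80640 = 282240 arrangements keep them apart.

282240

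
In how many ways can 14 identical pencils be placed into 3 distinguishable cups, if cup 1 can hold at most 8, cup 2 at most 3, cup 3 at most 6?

10

By stars and bars, unrestricted non-negative solutions to x_1+…+x_3 = 14 number C(14+2,2) = 120.
Subtract solutions that violate a single cap (substitute x_i' = x_i − (cap_i+1)): x_1 ≥ 9 gives C(7,2) = 21; x_2 ≥ 4 gives C(12,2) = 66; x_3 ≥ 7 gives C(9,2) = 36. Together 123.
Add back pairs where two caps are both exceeded: 3 + 0 + 10 = 13.
By inclusion–exclusion the count is 120 − 123 + 13 = 10.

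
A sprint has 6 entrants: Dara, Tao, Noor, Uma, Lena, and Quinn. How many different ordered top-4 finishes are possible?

360

This is an ordered selection of 4 from 6: P(6,4).
That gives 6 × 5 × 4 × 3 = 360.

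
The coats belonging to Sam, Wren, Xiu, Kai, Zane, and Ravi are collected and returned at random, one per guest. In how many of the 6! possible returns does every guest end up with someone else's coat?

This is the derangement count D_6: permutations of 6 items with no fixed point.
By inclusion–exclusion this is Σ_{j=0}^{6} (−1)^j C(6,j)·(6−j)!.
Computing: 720 − 720 + 360 − 120 + 30 − 6 + 1 = 265.

265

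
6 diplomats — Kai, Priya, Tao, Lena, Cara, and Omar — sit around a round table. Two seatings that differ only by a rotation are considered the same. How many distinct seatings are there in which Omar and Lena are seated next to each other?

Glue Omar and Lena into a block (2 internal orders). Seating 5 units around a circle gives (4)! arrangements.
So 2 × (4)! = 2 × 24 = 48.

48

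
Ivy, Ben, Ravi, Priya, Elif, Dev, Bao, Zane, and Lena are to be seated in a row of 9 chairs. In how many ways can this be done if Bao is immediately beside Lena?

80640

Glue Bao and Lena into one block (2 internal orders), leaving 8 units to arrange in a row.
That gives 2 × 8! = 2 × 40320 = 80640.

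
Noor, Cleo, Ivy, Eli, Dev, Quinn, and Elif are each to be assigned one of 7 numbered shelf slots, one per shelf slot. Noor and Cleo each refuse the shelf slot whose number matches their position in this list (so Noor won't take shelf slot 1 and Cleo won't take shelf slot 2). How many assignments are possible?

3720

Let Aᵢ (for i ∈ {1, 2}) be the placements that put person i in their forbidden shelf slot. Any j of these fix j positions, leaving (7−j)! ways to fill the rest, and there are C(2,j) ways to pick which j.
By inclusion–exclusion, the number of valid placements is Σ_{j=0}^{2} (−1)^j C(2,j)·(7−j)!.
Computing: 5040 − 1440 + 120 = 3720.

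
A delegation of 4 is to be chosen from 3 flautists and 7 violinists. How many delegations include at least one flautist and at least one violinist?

With no constraint there are C(10,4) = 210 possible selections.
Subtract selections that omit an entire group: no flautists → C(7,4) = 35; no violinists → C(3,4) = 0.
Both groups omitted at once is impossible, so 210 − 35 = 175.

175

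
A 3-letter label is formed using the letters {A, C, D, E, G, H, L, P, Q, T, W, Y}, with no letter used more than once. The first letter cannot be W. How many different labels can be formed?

The first letter has 12−1 = 11 choices (anything except W).
The remaining 2 letters are filled from the other 11 symbols without repetition: 11 × 10 = 110.
Total: 11 × 110 = 1210.

1210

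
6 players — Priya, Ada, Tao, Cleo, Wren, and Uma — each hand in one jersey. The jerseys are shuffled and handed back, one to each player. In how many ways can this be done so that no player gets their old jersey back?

This is the derangement count D_6: permutations of 6 items with no fixed point.
By inclusion–exclusion this is Σ_{j=0}^{6} (−1)^j C(6,j)·(6−j)!.
Computing: 720 − 720 + 360 − 120 + 30 − 6 + 1 = 265.

265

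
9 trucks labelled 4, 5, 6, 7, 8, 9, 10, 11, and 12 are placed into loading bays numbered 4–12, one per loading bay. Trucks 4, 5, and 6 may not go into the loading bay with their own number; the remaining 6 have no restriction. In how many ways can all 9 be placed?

256320

Let Aᵢ (for i ∈ {4, 5, 6}) be the placements that put truck i in its forbidden loading bay. Any j of these fix j positions, leaving (9−j)! ways to fill the rest, and there are C(3,j) ways to pick which j.
By inclusion–exclusion, the number of valid placements is Σ_{j=0}^{3} (−1)^j C(3,j)·(9−j)!.
Computing: 362880 − 120960 + 15120 − 720 = 256320.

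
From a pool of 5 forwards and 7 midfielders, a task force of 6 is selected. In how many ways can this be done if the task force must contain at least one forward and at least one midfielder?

917

Total 6-person selections from all 12: C(12,6) = 924.
Subtract selections that omit an entire group: no forwards → C(7,6) = 7; no midfielders → C(5,6) = 0.
Both groups omitted at once is impossible, so 924 − 7 = 917.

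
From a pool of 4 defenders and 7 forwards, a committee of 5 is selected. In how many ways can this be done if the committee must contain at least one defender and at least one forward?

With no constraint there are C(11,5) = 462 possible selections.
Subtract selections that omit an entire group: no defenders → C(7,5) = 21; no forwards → C(4,5) = 0.
Both groups omitted at once is impossible, so 462 − 21 = 441.

441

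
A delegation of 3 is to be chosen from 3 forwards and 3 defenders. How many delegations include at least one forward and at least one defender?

Unrestricted: C(6,3) = 20 ways to pick any 3 of the 6.
Selections missing a whole group: no forwards → C(3,3) = 1; no defenders → C(3,3) = 1.
Both groups omitted at once is impossible, so 20 − 2 = 18.

18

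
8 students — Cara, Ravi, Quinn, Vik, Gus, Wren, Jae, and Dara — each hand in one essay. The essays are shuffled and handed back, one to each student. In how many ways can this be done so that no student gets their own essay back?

Count assignments avoiding every fixed point. For any j of the 8 students fixed to their own essay, the other 8−j can be arranged in (8−j)! ways.
By inclusion–exclusion this is Σ_{j=0}^{8} (−1)^j C(8,j)·(8−j)!.
Computing: 40320 − 40320 + 20160 − 6720 + 1680 − 336 + 56 − 8 + 1 = 14833.

14833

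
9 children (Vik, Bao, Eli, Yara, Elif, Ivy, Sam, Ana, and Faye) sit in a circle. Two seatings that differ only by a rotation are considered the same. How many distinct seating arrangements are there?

Fix one person's seat to break rotational symmetry; the remaining 8 people can be arranged in (8)! = 40320 ways.

40320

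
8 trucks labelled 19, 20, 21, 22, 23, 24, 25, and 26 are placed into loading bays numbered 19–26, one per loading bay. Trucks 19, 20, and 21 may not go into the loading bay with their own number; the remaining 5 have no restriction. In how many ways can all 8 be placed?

Let Aᵢ (for i ∈ {19, 20, 21}) be the placements that put truck i in its forbidden loading bay. Any j of these fix j positions, leaving (8−j)! ways to fill the rest, and there are C(3,j) ways to pick which j.
By inclusion–exclusion, the number of valid placements is Σ_{j=0}^{3} (−1)^j C(3,j)·(8−j)!.
Computing: 40320 − 15120 + 2160 − 120 = 27240.

27240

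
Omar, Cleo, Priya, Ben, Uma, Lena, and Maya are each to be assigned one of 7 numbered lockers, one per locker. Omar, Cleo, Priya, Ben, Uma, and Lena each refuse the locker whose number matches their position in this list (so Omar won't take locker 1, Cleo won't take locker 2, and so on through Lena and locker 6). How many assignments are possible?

Let Aᵢ (for 1 ≤ i ≤ 6) be the placements that put person i in their forbidden locker. Any j of these fix j positions, leaving (7−j)! ways to fill the rest, and there are C(6,j) ways to pick which j.
By inclusion–exclusion, the number of valid placements is Σ_{j=0}^{6} (−1)^j C(6,j)·(7−j)!.
Computing: 5040 − 4320 + 1800 − 480 + 90 − 12 + 1 = 2119.

2119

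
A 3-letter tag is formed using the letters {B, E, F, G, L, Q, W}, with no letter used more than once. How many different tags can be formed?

With no repetition, fill the 3 letters in order: 7 choices, then 6, down to 5.
That product is 7 × 6 × 5 = 210.

210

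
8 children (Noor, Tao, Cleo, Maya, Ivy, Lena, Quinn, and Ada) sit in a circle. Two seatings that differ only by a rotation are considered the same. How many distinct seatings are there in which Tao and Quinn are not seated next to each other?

3600

All circular seatings of 8 people number (7)! = 5040.
Those with Tao next to Quinn: fuse the pair into one unit and seat 7 units around a circle — 2·(6)! = 1440.
Subtracting, 5040 − 1440 = 3600.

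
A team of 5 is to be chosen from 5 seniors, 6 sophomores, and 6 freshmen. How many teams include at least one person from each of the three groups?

4485

Unrestricted: C(17,5) = 6188 ways to pick any 5 of the 17.
Subtract selections that omit an entire group: no seniors → C(12,5) = 792; no sophomores → C(11,5) = 462; no freshmen → C(11,5) = 462.
Add back selections omitting two groups (i.e. drawn from a single group): C(5,5) + C(6,5) + C(6,5) = 13.
By inclusion–exclusion: 6188 − 1716 + 13 = 4485.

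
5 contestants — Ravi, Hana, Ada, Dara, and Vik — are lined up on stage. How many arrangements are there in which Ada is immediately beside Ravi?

48

Treat {Ada, Ravi} as a single unit. There are 4 units to order, and the pair itself can be ordered 2 ways.
That gives 2 × 4! = 2 × 24 = 48.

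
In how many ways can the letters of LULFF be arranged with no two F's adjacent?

18

There are 5!/(2!·2!) = 30 arrangements of LULFF in total.
If the two F's are adjacent, glue them into one block, leaving 4 items to arrange: (4)!/(2!) = 12 ways.
Hence 30 − 12 = 18.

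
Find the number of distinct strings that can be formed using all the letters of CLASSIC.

1260

Letter multiplicities in CLASSIC: A×1, C×2, I×1, L×1, S×2.
The number of distinct arrangements is 7!/(2!·2!) = 5040/4 = 1260.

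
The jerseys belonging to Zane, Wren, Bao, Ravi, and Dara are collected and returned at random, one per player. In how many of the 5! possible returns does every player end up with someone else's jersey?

44

Let Aᵢ be the assignments in which player i gets their old jersey. We want the size of the complement of A₁∪…∪A_5.
By inclusion–exclusion this is Σ_{j=0}^{5} (−1)^j C(5,j)·(5−j)!.
Computing: 120 − 120 + 60 − 20 + 5 − 1 = 44.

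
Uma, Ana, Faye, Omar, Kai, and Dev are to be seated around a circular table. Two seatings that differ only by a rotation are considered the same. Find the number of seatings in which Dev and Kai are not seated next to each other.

72

All circular seatings of 6 people number (5)! = 120.
Those with Dev next to Kai: fuse the pair into one unit and seat 5 units around a circle — 2·(4)! = 48.
Subtracting, 120 − 48 = 72.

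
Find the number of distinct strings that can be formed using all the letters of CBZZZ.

20

CBZZZ has 5 letters with Z appearing 3 times.
Dividing 5! = 120 by 3! = 6 for the repeated letters gives 20.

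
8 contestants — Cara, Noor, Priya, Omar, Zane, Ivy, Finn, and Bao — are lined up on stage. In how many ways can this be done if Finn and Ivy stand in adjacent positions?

10080

Place the 6 others and the Finn-Ivy pair as 7 objects in a line; the pair has 2 internal arrangements.
That gives 2 × 7! = 2 × 5040 = 10080.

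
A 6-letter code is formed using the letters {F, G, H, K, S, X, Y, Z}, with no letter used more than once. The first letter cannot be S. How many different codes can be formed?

The first letter has 8−1 = 7 choices (anything except S).
The remaining 5 letters are filled from the other 7 symbols without repetition: 7 × 6 × 5 × 4 × 3 = 2520.
Total: 7 × 2520 = 17640.

17640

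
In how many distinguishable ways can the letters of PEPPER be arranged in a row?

60

PEPPER has 6 letters with E appearing twice and P appearing 3 times.
So there are 6! / (3!·2!) = 60 distinguishable arrangements.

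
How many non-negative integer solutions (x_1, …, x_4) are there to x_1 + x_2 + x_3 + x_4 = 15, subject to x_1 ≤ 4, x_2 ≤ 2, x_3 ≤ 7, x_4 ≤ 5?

By stars and bars, unrestricted non-negative solutions to x_1+…+x_4 = 15 number C(15+3,3) = 816.
Subtract solutions that violate a single cap (substitute x_i' = x_i − (cap_i+1)): x_1 ≥ 5 gives C(13,3) = 286; x_2 ≥ 3 gives C(15,3) = 455; x_3 ≥ 8 gives C(10,3) = 120; x_4 ≥ 6 gives C(12,3) = 220. Together 1081.
Add back pairs where two caps are both exceeded: 120 + 10 + 35 + 35 + 84 + 4 = 288.
Subtract triples: 0 + 4 + 0 + 0 = 4.
By inclusion–exclusion the count is 816 − 1081 + 288 − 4 = 19.

19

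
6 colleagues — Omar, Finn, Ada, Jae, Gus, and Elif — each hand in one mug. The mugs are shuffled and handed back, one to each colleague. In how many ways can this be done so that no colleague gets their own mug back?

Let Aᵢ be the assignments in which colleague i gets their own mug. We want the size of the complement of A₁∪…∪A_6.
By inclusion–exclusion this is Σ_{j=0}^{6} (−1)^j C(6,j)·(6−j)!.
Computing: 720 − 720 + 360 − 120 + 30 − 6 + 1 = 265.

265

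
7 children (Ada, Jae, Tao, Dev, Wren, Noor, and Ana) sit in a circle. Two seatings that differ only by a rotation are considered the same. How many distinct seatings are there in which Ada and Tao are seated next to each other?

Glue Ada and Tao into a block (2 internal orders). Seating 6 units around a circle gives (5)! arrangements.
So 2 × (5)! = 2 × 120 = 240.

240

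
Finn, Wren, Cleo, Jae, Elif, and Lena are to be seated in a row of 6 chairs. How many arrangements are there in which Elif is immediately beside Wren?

Place the 4 others and the Elif-Wren pair as 5 objects in a line; the pair has 2 internal arrangements.
So the count is 2·(5)! = 240.

240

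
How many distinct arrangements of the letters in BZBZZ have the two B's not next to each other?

There are 5!/(3!·2!) = 10 arrangements of BZBZZ in total.
If the two B's are adjacent, glue them into one block, leaving 4 items to arrange: (4)!/(3!) = 4 ways.
Hence 10 − 4 = 6.

6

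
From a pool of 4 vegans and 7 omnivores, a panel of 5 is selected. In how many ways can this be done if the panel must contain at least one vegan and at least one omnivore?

Unrestricted: C(11,5) = 462 ways to pick any 5 of the 11.
Selections missing a whole group: no vegans → C(7,5) = 21; no omnivores → C(4,5) = 0.
Both groups omitted at once is impossible, so 462 − 21 = 441.

441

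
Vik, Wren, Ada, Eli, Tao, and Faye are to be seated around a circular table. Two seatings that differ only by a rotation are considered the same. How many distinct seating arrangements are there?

120

Fix one person's seat to break rotational symmetry; the remaining 5 people can be arranged in (5)! = 120 ways.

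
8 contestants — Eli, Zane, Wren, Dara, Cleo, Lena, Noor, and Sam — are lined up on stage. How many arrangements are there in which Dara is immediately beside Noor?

Treat {Dara, Noor} as a single unit. There are 7 units to order, and the pair itself can be ordered 2 ways.
That gives 2 × 7! = 2 × 5040 = 10080.

10080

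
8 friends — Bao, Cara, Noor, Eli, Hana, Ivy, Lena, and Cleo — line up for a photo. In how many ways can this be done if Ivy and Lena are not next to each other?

There are 8! = 40320 arrangements in all. If Ivy and Lena are adjacent, merging them into one block gives 2·(7)! = 10080 arrangements.
So 40320 − 10080 = 30240 arrangements keep them apart.

30240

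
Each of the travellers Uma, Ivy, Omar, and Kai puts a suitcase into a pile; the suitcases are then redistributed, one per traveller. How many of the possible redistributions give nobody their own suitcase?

Let Aᵢ be the assignments in which traveller i gets their own suitcase. We want the size of the complement of A₁∪…∪A_4.
By inclusion–exclusion this is Σ_{j=0}^{4} (−1)^j C(4,j)·(4−j)!.
Computing: 24 − 24 + 12 − 4 + 1 = 9.

9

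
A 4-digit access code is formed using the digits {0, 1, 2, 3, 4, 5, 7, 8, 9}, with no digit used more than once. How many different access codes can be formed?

Choose and order 4 of the 9 symbols: the first digit has 9 options, the next 8, then 7, 6.
9 × 8 × 7 × 6 = 3024.

3024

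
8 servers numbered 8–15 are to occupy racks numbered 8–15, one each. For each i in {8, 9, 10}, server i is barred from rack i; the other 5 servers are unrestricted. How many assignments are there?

27240

Let Aᵢ (for i ∈ {8, 9, 10}) be the placements that put server i in its forbidden rack. Any j of these fix j positions, leaving (8−j)! ways to fill the rest, and there are C(3,j) ways to pick which j.
By inclusion–exclusion, the number of valid placements is Σ_{j=0}^{3} (−1)^j C(3,j)·(8−j)!.
Computing: 40320 − 15120 + 2160 − 120 = 27240.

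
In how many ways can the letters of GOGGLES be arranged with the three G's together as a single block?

120

Treat the 3 copies of G as a single block. The multiset to arrange is then {GGG, E, L, O, S}, 5 items in all.
All 5 items are distinct, so there are (5)! = 120 arrangements.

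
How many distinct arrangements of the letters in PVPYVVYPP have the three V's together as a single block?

105

Treat the 3 copies of V as a single block. The multiset to arrange is then {VVV, P, P, P, P, Y, Y}, 7 items in all.
That gives (7)!/(4!·2!) = 105 arrangements.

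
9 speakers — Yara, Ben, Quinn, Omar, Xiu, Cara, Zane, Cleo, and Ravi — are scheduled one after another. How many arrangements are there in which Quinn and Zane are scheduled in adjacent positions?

80640

Treat {Quinn, Zane} as a single unit. There are 8 units to order, and the pair itself can be ordered 2 ways.
So the count is 2·(8)! = 80640.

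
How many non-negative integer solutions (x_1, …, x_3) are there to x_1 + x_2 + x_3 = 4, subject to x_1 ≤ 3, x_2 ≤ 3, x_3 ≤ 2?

By stars and bars, unrestricted non-negative solutions to x_1+…+x_3 = 4 number C(4+2,2) = 15.
Subtract solutions that violate a single cap (substitute x_i' = x_i − (cap_i+1)): x_1 ≥ 4 gives C(2,2) = 1; x_2 ≥ 4 gives C(2,2) = 1; x_3 ≥ 3 gives C(3,2) = 3. Together 5.
No two caps can be exceeded simultaneously, so the pair terms are all 0.
By inclusion–exclusion the count is 15 − 5 + 0 = 10.

10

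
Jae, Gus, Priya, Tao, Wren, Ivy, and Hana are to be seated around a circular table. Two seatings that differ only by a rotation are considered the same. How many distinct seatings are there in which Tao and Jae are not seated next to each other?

Without the restriction there are (6)! = 720 seatings.
Seatings with Tao beside Jae: treat them as a block with 2 internal orders, giving 2 × (5)! = 240.
Subtracting, 720 − 240 = 480.

480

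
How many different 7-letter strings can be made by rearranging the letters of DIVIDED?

420

Letter multiplicities in DIVIDED: D×3, E×1, I×2, V×1.
Dividing 7! = 5040 by 3!·2! = 12 for the repeated letters gives 420.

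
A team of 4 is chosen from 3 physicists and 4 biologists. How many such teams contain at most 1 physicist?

Split by how many physicists are chosen (0 through 1).
Sum: C(3,0)·C(4,4) + C(3,1)·C(4,3) = 1 + 12 = 13.

13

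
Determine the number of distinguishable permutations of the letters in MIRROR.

120

MIRROR has 6 letters with R appearing 3 times.
The number of distinct arrangements is 6!/(3!) = 720/6 = 120.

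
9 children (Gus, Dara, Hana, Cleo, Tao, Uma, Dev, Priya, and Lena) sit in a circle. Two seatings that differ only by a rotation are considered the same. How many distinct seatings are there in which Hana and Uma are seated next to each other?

Treat {Hana, Uma} as one unit (2 internal orders) and seat the resulting 8 units around the table: (7)! circular arrangements.
So 2 × (7)! = 2 × 5040 = 10080.

10080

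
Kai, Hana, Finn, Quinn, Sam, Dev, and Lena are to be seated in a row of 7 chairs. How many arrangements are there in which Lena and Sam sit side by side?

Glue Lena and Sam into one block (2 internal orders), leaving 6 units to arrange in a row.
That gives 2 × 6! = 2 × 720 = 1440.

1440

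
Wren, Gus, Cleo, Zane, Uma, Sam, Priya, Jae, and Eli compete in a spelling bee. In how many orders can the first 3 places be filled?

504

There are 9 choices for 1st place, 8 for 2nd, and 7 for 3rd.
That gives 9 × 8 × 7 = 504.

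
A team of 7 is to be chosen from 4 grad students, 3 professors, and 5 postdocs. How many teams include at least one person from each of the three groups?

Unrestricted: C(12,7) = 792 ways to pick any 7 of the 12.
Selections missing a whole group: no grad students → C(8,7) = 8; no professors → C(9,7) = 36; no postdocs → C(7,7) = 1.
Add back selections omitting two groups (i.e. drawn from a single group): C(4,7) + C(3,7) + C(5,7) = 0.
By inclusion–exclusion: 792 − 45 + 0 = 747.

747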